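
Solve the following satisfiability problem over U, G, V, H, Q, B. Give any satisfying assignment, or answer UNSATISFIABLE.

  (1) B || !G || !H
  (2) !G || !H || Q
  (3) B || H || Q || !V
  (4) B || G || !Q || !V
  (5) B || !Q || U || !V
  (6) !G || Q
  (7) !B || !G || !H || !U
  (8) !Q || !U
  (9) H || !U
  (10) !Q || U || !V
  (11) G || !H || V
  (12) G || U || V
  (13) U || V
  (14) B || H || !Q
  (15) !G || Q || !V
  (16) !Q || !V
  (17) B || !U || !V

Set U = True.
  then (!Q || !U) forces Q = False.
  then (H || !U) forces H = True.
  then (!G || !H || Q) forces G = False.
  then (G || !H || V) forces V = True.
  then (B || !U || !V) forces B = True.
All clauses satisfied.

U: True, G: False, V: True, H: True, Q: False, B: True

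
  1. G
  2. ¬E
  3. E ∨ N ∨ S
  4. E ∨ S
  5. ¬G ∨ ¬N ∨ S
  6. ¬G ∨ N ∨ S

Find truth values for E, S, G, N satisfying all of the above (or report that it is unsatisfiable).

E = False, S = True, G = True, N = True

Unit clause (G) forces G = True.
Unit clause (¬E) forces E = False.
In (E ∨ S) only S is left, so S = True.
Set N = True.
Check each clause:
  (G): G holds.
  (¬E): ¬E holds.
  (E ∨ N ∨ S): N holds.
  (E ∨ S): S holds.
  (¬G ∨ ¬N ∨ S): S holds.
  (¬G ∨ N ∨ S): N holds.
All clauses satisfied.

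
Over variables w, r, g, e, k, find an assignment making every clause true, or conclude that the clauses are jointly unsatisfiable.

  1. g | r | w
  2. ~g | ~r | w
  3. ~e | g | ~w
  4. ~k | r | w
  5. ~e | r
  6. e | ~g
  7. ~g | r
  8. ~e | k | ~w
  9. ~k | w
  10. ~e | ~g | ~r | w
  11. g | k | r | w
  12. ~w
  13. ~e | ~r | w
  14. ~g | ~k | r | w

w: False, r: True, g: False, e: False, k: False

Unit clause (~w) forces w = False.
In (~k | w) only ~k is left, so k = False.
Try r = False:
  (g | r | w) forces g = True.
  clause (~g | r) is falsified — backtrack.
So r = True.
  then (~g | ~r | w) forces g = False.
  then (~e | ~r | w) forces e = False.
All clauses satisfied.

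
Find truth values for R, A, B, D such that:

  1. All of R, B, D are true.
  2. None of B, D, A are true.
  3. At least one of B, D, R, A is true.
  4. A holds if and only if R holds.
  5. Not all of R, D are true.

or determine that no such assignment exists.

Case B = True:
  Constraint (2) is violated (B=T) — contradiction.
Case B = False:
  Constraint (1) is violated (B=F) — contradiction.
Both cases fail — unsatisfiable.

No satisfying assignment exists.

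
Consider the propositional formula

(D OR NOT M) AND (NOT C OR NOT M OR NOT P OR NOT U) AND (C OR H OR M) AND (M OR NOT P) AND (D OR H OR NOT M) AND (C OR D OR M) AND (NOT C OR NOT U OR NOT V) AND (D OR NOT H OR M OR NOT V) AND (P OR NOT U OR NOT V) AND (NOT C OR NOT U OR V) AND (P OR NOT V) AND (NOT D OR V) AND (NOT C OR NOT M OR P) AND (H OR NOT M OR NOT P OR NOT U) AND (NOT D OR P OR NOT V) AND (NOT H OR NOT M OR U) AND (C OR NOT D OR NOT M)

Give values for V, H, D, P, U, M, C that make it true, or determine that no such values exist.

V: False, H: True, D: False, P: False, U: False, M: False, C: True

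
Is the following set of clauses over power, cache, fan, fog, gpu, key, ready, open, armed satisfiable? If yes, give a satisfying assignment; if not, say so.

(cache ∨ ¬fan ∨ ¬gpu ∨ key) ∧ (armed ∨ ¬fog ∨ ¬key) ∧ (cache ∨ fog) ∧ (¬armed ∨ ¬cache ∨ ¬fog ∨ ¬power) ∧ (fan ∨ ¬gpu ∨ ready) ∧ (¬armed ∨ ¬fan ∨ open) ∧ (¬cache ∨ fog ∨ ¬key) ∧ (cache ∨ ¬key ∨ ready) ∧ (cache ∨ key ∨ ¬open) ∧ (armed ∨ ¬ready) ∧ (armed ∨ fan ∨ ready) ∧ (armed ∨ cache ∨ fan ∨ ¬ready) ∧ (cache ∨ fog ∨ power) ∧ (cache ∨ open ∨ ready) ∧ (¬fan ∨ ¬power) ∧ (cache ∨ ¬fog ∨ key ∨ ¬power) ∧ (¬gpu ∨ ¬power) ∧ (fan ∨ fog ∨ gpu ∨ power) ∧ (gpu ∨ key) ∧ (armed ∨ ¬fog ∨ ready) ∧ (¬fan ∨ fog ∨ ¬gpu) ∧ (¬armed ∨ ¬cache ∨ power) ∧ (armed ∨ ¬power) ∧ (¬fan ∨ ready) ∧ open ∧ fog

power: False; cache: False; fan: True; fog: True; gpu: False; key: True; ready: True; open: True; armed: True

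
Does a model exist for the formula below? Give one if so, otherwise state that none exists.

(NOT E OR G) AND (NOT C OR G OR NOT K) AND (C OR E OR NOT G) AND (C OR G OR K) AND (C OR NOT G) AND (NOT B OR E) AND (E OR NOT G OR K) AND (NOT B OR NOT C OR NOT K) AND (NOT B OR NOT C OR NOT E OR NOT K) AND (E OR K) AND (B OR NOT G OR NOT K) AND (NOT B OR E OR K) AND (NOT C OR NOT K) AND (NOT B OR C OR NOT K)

K = True; E = False; C = False; B = False; G = False

Set K = True.
  then (NOT C OR NOT K) forces C = False.
  then (NOT B OR C OR NOT K) forces B = False.
  then (C OR NOT G) forces G = False.
  then (NOT E OR G) forces E = False.
All clauses satisfied.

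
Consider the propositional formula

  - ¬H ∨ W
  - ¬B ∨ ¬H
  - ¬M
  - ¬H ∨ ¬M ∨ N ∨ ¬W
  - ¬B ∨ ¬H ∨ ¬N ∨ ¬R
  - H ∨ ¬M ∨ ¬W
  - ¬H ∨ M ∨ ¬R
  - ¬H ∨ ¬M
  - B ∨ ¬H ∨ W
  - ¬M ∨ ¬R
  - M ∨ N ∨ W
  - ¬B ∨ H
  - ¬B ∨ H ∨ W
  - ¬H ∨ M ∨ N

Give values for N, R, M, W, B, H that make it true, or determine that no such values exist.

N=T, R=F, M=F, W=T, B=F, H=T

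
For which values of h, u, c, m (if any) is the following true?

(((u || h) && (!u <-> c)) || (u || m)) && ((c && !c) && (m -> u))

Unsatisfiable — no assignment works.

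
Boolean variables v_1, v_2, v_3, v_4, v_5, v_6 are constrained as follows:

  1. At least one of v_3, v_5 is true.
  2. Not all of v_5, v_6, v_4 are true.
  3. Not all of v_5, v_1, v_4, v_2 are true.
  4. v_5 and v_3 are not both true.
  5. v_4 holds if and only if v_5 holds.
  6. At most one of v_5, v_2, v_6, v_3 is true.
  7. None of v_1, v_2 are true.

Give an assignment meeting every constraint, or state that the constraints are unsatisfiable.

v_1=F, v_2=F, v_3=F, v_4=T, v_5=T, v_6=F

  (1) {v_3, v_5}: 1 true — at least one ✓
  (2) {v_5, v_6, v_4}: 2/3 true — not all ✓
  (3) {v_5, v_1, v_4, v_2}: 2/4 true — not all ✓
  (4) v_5=T, v_3=F — not both ✓
  (5) v_4=T, v_5=T — same ✓
  (6) {v_5, v_2, v_6, v_3}: 1 true — at most one ✓
  (7) {v_1, v_2}: 0 true — none ✓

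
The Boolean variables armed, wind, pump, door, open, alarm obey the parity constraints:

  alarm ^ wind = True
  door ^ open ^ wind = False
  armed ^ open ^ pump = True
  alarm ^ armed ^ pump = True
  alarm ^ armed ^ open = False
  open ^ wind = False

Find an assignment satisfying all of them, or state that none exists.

UNSATISFIABLE

Adding constraints 1, 3, 4, 6 mod 2: every variable appears an even number of times on the left, so the left side is 0.
But the right sides sum to 1 (mod 2). 0 ≠ 1 — the system is inconsistent.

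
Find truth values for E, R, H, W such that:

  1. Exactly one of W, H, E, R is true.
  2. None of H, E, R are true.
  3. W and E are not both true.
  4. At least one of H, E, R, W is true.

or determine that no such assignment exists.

E=F, R=F, H=F, W=T

  (1) {W, H, E, R}: 1 true — exactly one ✓
  (2) {H, E, R}: 0 true — none ✓
  (3) W=T, E=F — not both ✓
  (4) {H, E, R, W}: 1 true — at least one ✓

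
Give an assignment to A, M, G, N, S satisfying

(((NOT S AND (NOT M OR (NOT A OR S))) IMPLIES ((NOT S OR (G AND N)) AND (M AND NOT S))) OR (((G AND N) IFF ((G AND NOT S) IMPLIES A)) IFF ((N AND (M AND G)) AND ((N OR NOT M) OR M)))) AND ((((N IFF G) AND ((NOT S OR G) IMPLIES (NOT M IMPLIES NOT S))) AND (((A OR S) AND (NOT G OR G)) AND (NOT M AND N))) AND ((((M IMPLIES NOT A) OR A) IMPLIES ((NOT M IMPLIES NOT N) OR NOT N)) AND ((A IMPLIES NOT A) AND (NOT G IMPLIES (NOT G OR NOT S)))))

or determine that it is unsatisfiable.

No satisfying assignment exists.

Case M = True: the conjunct NOT M is False.
Case M = False: the formula simplifies to (S OR NOT (((G AND N) IFF ((G AND NOT S) IMPLIES A)))) AND ((((N IFF G) AND ((NOT S OR G) IMPLIES NOT S)) AND (((A OR S) AND (NOT G OR G)) AND N)) AND ((NOT N OR NOT N) AND ((A IMPLIES NOT A) AND (NOT G IMPLIES (NOT G OR NOT S))))).
  N = True: the conjunct NOT N OR NOT N becomes NOT True OR NOT True = False.
  N = False: the conjunct N is False.
Both cases fail — unsatisfiable.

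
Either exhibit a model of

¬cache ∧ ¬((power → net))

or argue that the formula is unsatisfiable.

net = False; cache = False; power = True

  ¬cache = True
  ¬((power → net)) = True
    power → net = False
Both conjuncts True, so the formula holds.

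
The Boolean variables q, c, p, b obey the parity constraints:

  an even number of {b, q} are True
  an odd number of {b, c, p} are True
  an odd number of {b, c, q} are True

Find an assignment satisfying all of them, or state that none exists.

q = False, c = True, p = False, b = False

{b, q}: 0 true → even ✓
{b, c, p}: 1 true → odd ✓
{b, c, q}: 1 true → odd ✓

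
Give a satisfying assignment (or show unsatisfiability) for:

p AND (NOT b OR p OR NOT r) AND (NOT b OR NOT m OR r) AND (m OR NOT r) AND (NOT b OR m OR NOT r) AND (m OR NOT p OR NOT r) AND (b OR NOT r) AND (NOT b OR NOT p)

Unit clause (p) forces p = True.
In (NOT b OR NOT p) only NOT b is left, so b = False.
In (b OR NOT r) only NOT r is left, so r = False.
Set m = False.
Check each clause:
  (p): p holds.
  (NOT b OR p OR NOT r): NOT b holds.
  (NOT b OR NOT m OR r): NOT b holds.
  (m OR NOT r): NOT r holds.
  (NOT b OR m OR NOT r): NOT b holds.
  (m OR NOT p OR NOT r): NOT r holds.
  (b OR NOT r): NOT r holds.
  (NOT b OR NOT p): NOT b holds.
All clauses satisfied.

r=F, p=T, b=F, m=F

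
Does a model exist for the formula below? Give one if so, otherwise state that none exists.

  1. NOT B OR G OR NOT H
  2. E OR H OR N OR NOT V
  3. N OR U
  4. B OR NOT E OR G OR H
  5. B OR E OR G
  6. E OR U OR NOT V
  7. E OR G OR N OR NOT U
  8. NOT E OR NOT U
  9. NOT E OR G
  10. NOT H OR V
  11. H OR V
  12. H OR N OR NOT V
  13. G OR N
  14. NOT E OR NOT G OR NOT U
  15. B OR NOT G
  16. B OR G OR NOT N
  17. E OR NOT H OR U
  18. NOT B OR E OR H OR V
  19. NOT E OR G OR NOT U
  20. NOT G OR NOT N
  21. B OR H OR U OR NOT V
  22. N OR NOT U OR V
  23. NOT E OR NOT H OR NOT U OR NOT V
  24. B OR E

N = False; B = True; E = False; U = True; V = True; H = True; G = True

Set N = False.
  then (N OR U) forces U = True.
  then (NOT E OR NOT U) forces E = False.
  then (G OR N) forces G = True.
  then (B OR NOT G) forces B = True.
  then (N OR NOT U OR V) forces V = True.
  then (E OR H OR N OR NOT V) forces H = True.
All clauses satisfied.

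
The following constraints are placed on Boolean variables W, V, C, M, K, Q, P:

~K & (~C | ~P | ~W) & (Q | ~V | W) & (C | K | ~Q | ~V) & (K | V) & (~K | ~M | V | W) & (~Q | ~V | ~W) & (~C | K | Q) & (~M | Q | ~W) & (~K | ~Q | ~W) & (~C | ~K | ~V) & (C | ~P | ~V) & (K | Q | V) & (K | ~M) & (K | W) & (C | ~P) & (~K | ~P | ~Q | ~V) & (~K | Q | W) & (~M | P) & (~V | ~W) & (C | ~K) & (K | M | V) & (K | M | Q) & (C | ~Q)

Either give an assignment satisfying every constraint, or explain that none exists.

Unsatisfiable

Case W = True:
  (~K) forces K = False.
  (K | V) forces V = True.
  Clause (~V | ~W) is falsified — contradiction.
Case W = False:
  (~K) forces K = False.
  Clause (K | W) is falsified — contradiction.
Both cases fail, so the formula is unsatisfiable.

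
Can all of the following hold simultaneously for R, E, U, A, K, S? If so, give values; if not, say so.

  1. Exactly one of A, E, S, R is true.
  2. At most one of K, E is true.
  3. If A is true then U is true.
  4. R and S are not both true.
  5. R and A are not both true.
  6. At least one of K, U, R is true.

R: True; E: False; U: False; A: False; K: False; S: False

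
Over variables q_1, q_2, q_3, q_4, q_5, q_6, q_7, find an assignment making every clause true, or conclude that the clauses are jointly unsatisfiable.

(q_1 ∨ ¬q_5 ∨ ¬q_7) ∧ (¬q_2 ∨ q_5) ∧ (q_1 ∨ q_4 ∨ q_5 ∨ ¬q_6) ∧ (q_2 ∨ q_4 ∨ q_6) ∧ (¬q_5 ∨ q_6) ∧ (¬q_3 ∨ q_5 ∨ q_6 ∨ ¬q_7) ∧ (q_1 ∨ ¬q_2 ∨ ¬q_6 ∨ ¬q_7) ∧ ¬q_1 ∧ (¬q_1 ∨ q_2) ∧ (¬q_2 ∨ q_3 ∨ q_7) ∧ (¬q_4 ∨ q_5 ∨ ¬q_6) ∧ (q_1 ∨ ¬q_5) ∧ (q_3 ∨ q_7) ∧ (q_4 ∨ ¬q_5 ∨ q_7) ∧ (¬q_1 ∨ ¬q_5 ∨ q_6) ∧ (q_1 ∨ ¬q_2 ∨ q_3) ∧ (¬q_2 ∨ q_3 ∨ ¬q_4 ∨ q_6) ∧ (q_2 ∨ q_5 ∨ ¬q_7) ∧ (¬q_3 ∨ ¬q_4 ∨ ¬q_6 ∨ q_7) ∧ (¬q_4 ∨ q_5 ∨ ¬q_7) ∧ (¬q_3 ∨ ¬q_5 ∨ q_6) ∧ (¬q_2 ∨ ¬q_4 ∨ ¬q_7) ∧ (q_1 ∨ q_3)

Unit clause (¬q_1) forces q_1 = False.
In (q_1 ∨ ¬q_5) only ¬q_5 is left, so q_5 = False.
In (q_1 ∨ q_3) only q_3 is left, so q_3 = True.
In (¬q_2 ∨ q_5) only ¬q_2 is left, so q_2 = False.
In (q_2 ∨ q_5 ∨ ¬q_7) only ¬q_7 is left, so q_7 = False.
Try q_4 = False:
  (q_1 ∨ q_4 ∨ q_5 ∨ ¬q_6) forces q_6 = False.
  clause (q_2 ∨ q_4 ∨ q_6) is falsified — backtrack.
So q_4 = True.
  then (¬q_4 ∨ q_5 ∨ ¬q_6) forces q_6 = False.
All clauses satisfied.

q_1=F; q_2=F; q_3=T; q_4=T; q_5=F; q_6=F; q_7=F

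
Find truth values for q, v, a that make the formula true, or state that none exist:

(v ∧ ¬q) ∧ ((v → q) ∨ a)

q=F, v=T, a=T

  v ∧ ¬q = True
    ¬q = True
  (v → q) ∨ a = True
    v → q = False
Both conjuncts True, so the formula holds.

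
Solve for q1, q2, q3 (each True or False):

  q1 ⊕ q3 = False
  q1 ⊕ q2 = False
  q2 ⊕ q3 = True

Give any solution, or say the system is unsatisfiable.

Adding constraints 1, 2, 3 mod 2: every variable appears an even number of times on the left, so the left side is 0.
But the right sides sum to 1 (mod 2). 0 ≠ 1 — the system is inconsistent.

Unsatisfiable — no assignment works.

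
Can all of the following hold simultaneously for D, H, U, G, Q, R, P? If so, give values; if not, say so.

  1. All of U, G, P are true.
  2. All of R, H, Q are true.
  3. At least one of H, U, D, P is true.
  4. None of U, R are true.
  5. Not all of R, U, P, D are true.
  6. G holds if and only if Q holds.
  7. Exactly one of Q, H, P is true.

Case U = True:
  Constraint (4) is violated (U=T) — contradiction.
Case U = False:
  Constraint (1) is violated (U=F) — contradiction.
Both cases fail — unsatisfiable.

No satisfying assignment exists.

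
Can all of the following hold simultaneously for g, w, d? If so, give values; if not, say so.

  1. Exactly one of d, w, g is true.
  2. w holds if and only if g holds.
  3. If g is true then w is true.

g = False, w = False, d = True

  (1) {d, w, g}: 1 true — exactly one ✓
  (2) w=F, g=F — same ✓
  (3) g=F ⇒ w: vacuous ✓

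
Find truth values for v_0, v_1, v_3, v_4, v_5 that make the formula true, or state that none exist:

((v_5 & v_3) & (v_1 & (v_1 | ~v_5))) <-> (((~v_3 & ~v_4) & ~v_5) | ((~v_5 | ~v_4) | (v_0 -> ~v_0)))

v_0 = False, v_1 = True, v_3 = True, v_4 = True, v_5 = True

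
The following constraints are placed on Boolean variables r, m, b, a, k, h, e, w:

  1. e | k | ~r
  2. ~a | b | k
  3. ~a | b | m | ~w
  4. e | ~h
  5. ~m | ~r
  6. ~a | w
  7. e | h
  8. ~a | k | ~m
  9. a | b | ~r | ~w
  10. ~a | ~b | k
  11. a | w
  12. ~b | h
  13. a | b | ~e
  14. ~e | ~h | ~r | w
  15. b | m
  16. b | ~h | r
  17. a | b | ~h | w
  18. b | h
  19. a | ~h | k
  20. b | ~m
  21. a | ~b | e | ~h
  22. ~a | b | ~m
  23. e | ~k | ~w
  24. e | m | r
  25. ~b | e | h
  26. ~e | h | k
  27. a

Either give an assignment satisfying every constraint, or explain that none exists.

r: False, m: True, b: True, a: True, k: True, h: True, e: True, w: True

Unit clause (a) forces a = True.
In (~a | w) only w is left, so w = True.
Set r = False.
Set m = True.
  then (~a | k | ~m) forces k = True.
  then (b | ~m) forces b = True.
  then (e | ~k | ~w) forces e = True.
  then (~b | h) forces h = True.
All clauses satisfied.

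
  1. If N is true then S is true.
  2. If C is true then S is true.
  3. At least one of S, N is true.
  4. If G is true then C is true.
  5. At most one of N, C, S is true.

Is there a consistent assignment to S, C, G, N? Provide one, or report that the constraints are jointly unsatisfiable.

S: True, C: False, G: False, N: False

  (1) N=F ⇒ S: vacuous ✓
  (2) C=F ⇒ S: vacuous ✓
  (3) {S, N}: 1 true — at least one ✓
  (4) G=F ⇒ C: vacuous ✓
  (5) {N, C, S}: 1 true — at most one ✓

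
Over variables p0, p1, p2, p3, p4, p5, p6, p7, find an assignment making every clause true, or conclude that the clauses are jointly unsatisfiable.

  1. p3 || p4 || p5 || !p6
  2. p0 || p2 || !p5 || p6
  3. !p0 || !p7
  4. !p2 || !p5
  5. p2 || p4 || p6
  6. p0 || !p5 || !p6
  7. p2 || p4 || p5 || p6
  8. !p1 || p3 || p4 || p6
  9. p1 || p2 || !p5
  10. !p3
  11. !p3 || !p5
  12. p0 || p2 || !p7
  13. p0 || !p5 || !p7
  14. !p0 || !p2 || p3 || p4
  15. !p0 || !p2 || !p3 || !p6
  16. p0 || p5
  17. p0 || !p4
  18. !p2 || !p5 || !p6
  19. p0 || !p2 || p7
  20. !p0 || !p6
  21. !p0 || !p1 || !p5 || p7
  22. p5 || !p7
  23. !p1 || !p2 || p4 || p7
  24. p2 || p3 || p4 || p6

p0: True, p1: False, p2: True, p3: False, p4: True, p5: False, p6: False, p7: False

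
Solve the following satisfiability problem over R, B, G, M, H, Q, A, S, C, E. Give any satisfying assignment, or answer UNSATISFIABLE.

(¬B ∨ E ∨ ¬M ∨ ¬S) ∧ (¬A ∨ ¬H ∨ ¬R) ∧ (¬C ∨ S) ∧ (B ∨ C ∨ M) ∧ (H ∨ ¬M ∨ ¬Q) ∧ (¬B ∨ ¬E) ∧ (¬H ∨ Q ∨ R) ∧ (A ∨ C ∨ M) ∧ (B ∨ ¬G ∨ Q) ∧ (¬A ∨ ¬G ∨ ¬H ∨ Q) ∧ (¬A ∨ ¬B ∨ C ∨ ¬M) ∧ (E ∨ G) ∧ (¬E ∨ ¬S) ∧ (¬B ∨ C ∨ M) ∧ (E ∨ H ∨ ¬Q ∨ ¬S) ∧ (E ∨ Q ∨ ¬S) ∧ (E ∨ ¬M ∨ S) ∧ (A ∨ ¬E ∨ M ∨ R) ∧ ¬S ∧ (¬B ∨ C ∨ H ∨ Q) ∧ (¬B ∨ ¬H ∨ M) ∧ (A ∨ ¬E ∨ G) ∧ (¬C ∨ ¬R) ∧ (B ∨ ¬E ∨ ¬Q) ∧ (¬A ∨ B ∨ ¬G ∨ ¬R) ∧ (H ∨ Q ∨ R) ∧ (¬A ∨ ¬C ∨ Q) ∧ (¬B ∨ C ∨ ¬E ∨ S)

R = True, B = False, G = False, M = True, H = False, Q = False, A = True, S = False, C = False, E = True

Unit clause (¬S) forces S = False.
In (¬C ∨ S) only ¬C is left, so C = False.
Set R = True.
Set B = False.
  then (B ∨ C ∨ M) forces M = True.
  then (E ∨ ¬M ∨ S) forces E = True.
  then (B ∨ ¬E ∨ ¬Q) forces Q = False.
  then (B ∨ ¬G ∨ Q) forces G = False.
  then (A ∨ ¬E ∨ G) forces A = True.
  then (¬A ∨ ¬H ∨ ¬R) forces H = False.
All clauses satisfied.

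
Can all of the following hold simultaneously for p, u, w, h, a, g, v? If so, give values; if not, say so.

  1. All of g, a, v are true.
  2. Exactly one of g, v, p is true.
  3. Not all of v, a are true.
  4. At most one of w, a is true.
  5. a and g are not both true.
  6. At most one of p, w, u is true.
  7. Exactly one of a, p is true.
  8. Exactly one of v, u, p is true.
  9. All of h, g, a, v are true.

UNSATISFIABLE

Case a = True:
  (1) forces g = True.
  Constraint (5) is violated (a=T, g=T) — contradiction.
Case a = False:
  Constraint (1) is violated (a=F) — contradiction.
Both cases fail — unsatisfiable.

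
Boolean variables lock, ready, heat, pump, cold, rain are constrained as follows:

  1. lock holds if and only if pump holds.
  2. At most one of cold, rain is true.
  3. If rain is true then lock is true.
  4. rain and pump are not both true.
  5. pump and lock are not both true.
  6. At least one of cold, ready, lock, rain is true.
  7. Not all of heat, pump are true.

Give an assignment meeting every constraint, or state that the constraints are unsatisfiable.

lock = False, ready = False, heat = True, pump = False, cold = True, rain = False

  (1) lock=F, pump=F — same ✓
  (2) {cold, rain}: 1 true — at most one ✓
  (3) rain=F ⇒ lock: vacuous ✓
  (4) rain=F, pump=F — not both ✓
  (5) pump=F, lock=F — not both ✓
  (6) {cold, ready, lock, rain}: 1 true — at least one ✓
  (7) {heat, pump}: 1/2 true — not all ✓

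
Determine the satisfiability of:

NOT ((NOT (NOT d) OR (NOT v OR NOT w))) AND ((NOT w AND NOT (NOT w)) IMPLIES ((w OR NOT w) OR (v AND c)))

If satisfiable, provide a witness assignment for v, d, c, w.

v: True, d: False, c: True, w: True

  NOT ((NOT (NOT d) OR (NOT v OR NOT w))) = True
    NOT (NOT d) OR (NOT v OR NOT w) = False
      NOT (NOT d) = False
        NOT d = True
      NOT v OR NOT w = False
        NOT v = False
        NOT w = False
  (NOT w AND NOT (NOT w)) IMPLIES ((w OR NOT w) OR (v AND c)) = True
    NOT w AND NOT (NOT w) = False
      NOT w = False
      NOT (NOT w) = True
        NOT w = False
    (w OR NOT w) OR (v AND c) = True
      w OR NOT w = True
        NOT w = False
      v AND c = True
Both conjuncts True, so the formula holds.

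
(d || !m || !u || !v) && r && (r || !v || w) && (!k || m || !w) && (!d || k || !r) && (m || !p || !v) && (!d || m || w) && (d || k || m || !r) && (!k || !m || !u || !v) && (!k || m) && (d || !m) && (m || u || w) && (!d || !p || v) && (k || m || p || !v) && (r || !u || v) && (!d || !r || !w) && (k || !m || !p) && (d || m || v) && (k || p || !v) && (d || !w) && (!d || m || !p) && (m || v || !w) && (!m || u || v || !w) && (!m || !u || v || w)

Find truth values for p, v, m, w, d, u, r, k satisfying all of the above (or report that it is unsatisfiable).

p=T, v=T, m=T, w=F, d=T, u=F, r=T, k=T

Unit clause (r) forces r = True.
Set p = True.
Try v = False:
  (!d || !p || v) forces d = False.
  (d || !m) forces m = False.
  clause (d || m || v) is falsified — backtrack.
So v = True.
  then (m || !p || !v) forces m = True.
  then (d || !m) forces d = True.
  then (!d || !r || !w) forces w = False.
  then (k || !m || !p) forces k = True.
  then (!k || !m || !u || !v) forces u = False.
All clauses satisfied.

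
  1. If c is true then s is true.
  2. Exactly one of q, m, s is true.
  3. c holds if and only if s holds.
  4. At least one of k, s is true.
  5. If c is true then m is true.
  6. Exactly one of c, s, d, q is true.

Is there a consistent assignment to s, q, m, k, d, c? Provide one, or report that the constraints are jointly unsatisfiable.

s: False, q: False, m: True, k: True, d: True, c: False

  (1) c=F ⇒ s: vacuous ✓
  (2) {q, m, s}: 1 true — exactly one ✓
  (3) c=F, s=F — same ✓
  (4) {k, s}: 1 true — at least one ✓
  (5) c=F ⇒ m: vacuous ✓
  (6) {c, s, d, q}: 1 true — exactly one ✓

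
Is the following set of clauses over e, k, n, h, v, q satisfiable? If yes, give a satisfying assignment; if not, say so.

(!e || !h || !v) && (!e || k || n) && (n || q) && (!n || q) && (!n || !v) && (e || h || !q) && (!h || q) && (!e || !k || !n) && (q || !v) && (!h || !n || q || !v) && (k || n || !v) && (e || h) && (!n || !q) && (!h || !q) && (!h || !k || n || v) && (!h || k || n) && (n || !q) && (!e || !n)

Unsatisfiable — no assignment works.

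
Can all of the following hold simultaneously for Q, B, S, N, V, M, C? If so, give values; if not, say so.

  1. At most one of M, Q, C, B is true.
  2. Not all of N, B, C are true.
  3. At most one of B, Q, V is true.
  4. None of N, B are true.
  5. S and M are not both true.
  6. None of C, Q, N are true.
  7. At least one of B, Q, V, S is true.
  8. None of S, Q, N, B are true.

Q = False, B = False, S = False, N = False, V = True, M = False, C = False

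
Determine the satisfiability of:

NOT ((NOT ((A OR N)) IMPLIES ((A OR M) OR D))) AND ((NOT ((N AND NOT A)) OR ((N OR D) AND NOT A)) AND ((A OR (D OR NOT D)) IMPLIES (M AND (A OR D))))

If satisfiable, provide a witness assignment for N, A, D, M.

Unsatisfiable — no assignment works.

Case N = True: the conjunct NOT ((NOT ((A OR N)) IMPLIES ((A OR M) OR D))) becomes NOT ((False IMPLIES ((A OR M) OR D))) = False.
Case N = False: the formula simplifies to NOT ((NOT A IMPLIES ((A OR M) OR D))) AND ((A OR (D OR NOT D)) IMPLIES (M AND (A OR D))).
  D = True: the conjunct NOT ((NOT A IMPLIES ((A OR M) OR D))) becomes NOT ((NOT A IMPLIES True)) = False.
  D = False: simplifies to NOT ((NOT A IMPLIES (A OR M))) AND (M AND A).
    A = True: the conjunct NOT ((NOT A IMPLIES (A OR M))) becomes NOT ((False IMPLIES True)) = False.
    A = False: the conjunct A is False.
Both cases fail — unsatisfiable.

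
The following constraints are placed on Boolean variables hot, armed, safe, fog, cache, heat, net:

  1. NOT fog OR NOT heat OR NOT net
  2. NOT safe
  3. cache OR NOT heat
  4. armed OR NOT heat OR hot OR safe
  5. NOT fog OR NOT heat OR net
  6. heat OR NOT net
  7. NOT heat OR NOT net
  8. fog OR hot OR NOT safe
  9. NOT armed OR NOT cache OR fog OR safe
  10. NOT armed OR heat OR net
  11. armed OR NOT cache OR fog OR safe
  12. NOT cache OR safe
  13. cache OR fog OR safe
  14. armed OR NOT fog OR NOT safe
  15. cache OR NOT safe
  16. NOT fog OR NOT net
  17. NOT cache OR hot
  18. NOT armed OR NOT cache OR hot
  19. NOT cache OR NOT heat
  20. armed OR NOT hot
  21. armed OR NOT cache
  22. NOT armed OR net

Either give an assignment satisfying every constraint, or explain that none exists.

hot = False, armed = False, safe = False, fog = True, cache = False, heat = False, net = False

Unit clause (NOT safe) forces safe = False.
In (NOT cache OR safe) only NOT cache is left, so cache = False.
In (cache OR fog OR safe) only fog is left, so fog = True.
In (NOT fog OR NOT net) only NOT net is left, so net = False.
In (NOT armed OR net) only NOT armed is left, so armed = False.
In (cache OR NOT heat) only NOT heat is left, so heat = False.
In (armed OR NOT hot) only NOT hot is left, so hot = False.
All clauses satisfied.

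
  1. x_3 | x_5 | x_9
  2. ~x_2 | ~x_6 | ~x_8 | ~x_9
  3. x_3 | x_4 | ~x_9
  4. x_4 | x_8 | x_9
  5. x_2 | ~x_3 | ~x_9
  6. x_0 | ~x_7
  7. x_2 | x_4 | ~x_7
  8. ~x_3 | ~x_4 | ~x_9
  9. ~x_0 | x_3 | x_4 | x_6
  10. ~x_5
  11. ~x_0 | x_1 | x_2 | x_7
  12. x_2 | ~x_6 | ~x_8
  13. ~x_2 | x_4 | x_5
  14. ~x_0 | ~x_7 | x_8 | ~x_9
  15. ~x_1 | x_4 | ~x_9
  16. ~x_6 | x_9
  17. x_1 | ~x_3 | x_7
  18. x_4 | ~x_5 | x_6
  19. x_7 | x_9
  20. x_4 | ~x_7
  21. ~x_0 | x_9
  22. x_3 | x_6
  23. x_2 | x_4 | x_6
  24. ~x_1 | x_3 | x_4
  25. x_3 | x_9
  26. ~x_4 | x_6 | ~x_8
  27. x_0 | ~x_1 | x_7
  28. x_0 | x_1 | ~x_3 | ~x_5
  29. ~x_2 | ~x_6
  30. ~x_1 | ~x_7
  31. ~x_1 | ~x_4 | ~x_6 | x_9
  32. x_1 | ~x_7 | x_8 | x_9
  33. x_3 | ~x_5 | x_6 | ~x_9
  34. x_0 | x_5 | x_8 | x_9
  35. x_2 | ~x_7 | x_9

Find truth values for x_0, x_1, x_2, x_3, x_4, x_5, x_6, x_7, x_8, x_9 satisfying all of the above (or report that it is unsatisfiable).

Unit clause (~x_5) forces x_5 = False.
Set x_0 = True.
  then (~x_0 | x_9) forces x_9 = True.
Set x_1 = True.
  then (~x_1 | x_4 | ~x_9) forces x_4 = True.
  then (~x_1 | ~x_7) forces x_7 = False.
  then (~x_3 | ~x_4 | ~x_9) forces x_3 = False.
  then (x_3 | x_6) forces x_6 = True.
  then (~x_2 | ~x_6) forces x_2 = False.
  then (x_2 | ~x_6 | ~x_8) forces x_8 = False.
All clauses satisfied.

x_0 = True, x_1 = True, x_2 = False, x_3 = False, x_4 = True, x_5 = False, x_6 = True, x_7 = False, x_8 = False, x_9 = True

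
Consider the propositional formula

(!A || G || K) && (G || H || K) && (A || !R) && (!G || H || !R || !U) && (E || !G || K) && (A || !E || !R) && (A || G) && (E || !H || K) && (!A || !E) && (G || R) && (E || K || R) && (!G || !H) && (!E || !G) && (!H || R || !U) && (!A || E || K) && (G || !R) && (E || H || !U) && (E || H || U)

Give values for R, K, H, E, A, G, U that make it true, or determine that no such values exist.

No satisfying assignment exists.

Case G = True:
  (!G || !H) forces H = False.
  (!E || !G) forces E = False.
  (E || !G || K) forces K = True.
  (E || H || !U) forces U = False.
  Clause (E || H || U) is falsified — contradiction.
Case G = False:
  (A || G) forces A = True.
  (!A || G || K) forces K = True.
  (!A || !E) forces E = False.
  (G || R) forces R = True.
  Clause (G || !R) is falsified — contradiction.
Both cases fail, so the formula is unsatisfiable.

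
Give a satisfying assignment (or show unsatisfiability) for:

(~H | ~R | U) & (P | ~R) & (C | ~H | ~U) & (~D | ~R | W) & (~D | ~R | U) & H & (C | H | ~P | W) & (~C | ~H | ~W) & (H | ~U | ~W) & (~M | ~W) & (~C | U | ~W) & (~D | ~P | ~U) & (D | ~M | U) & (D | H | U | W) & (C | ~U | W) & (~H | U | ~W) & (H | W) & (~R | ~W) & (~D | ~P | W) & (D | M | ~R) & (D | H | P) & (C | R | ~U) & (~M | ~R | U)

Unit clause (H) forces H = True.
Set D = True.
Set R = False.
Set M = False.
Set U = False.
  then (~H | U | ~W) forces W = False.
  then (~D | ~P | W) forces P = False.
Set C = True.
All clauses satisfied.

H: True; D: True; R: False; M: False; U: False; W: False; C: True; P: False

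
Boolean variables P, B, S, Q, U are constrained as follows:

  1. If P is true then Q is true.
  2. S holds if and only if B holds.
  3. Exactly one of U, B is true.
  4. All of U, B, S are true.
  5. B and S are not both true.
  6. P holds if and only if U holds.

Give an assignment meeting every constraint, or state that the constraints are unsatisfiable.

Case B = True:
  (2) with B=T forces S = True.
  Constraint (5) is violated (B=T, S=T) — contradiction.
Case B = False:
  Constraint (4) is violated (B=F) — contradiction.
Both cases fail — unsatisfiable.

UNSATISFIABLE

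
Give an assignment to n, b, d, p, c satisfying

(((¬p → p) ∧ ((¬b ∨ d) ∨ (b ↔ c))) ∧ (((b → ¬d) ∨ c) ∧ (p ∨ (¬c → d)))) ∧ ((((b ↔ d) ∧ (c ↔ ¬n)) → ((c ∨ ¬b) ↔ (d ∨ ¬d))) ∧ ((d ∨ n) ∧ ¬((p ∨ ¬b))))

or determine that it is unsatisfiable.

No satisfying assignment exists.

Case p = True: the conjunct ¬((p ∨ ¬b)) becomes ¬((True ∨ ¬b)) = False.
Case p = False: the conjunct ¬p → p becomes ¬False → False = False.
Both cases fail — unsatisfiable.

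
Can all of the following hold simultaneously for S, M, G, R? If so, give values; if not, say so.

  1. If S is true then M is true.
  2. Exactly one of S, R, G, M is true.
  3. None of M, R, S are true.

S = False; M = False; G = True; R = False

  (1) S=F ⇒ M: vacuous ✓
  (2) {S, R, G, M}: 1 true — exactly one ✓
  (3) {M, R, S}: 0 true — none ✓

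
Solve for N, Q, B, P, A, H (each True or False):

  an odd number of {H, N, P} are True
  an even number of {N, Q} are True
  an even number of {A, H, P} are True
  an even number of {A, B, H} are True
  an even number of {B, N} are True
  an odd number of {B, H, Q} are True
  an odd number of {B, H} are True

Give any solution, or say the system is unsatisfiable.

N=F, Q=F, B=F, P=F, A=T, H=T

{H, N, P}: 1 true → odd ✓
{N, Q}: 0 true → even ✓
{A, H, P}: 2 true → even ✓
{A, B, H}: 2 true → even ✓
{B, N}: 0 true → even ✓
{B, H, Q}: 1 true → odd ✓
{B, H}: 1 true → odd ✓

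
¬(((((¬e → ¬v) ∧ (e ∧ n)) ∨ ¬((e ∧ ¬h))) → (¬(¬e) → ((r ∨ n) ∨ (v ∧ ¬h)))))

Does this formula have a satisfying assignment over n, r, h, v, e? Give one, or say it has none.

n: False, r: False, h: True, v: False, e: True

  ¬(((((¬e → ¬v) ∧ (e ∧ n)) ∨ ¬((e ∧ ¬h))) → (¬(¬e) → ((r ∨ n) ∨ (v ∧ ¬h))))) = True
    (((¬e → ¬v) ∧ (e ∧ n)) ∨ ¬((e ∧ ¬h))) → (¬(¬e) → ((r ∨ n) ∨ (v ∧ ¬h))) = False
      ((¬e → ¬v) ∧ (e ∧ n)) ∨ ¬((e ∧ ¬h)) = True
        (¬e → ¬v) ∧ (e ∧ n) = False
          ¬e → ¬v = True
            ¬e = False
            ¬v = True
          e ∧ n = False
        ¬((e ∧ ¬h)) = True
          e ∧ ¬h = False
            ¬h = False
      ¬(¬e) → ((r ∨ n) ∨ (v ∧ ¬h)) = False
        ¬(¬e) = True
          ¬e = False
        (r ∨ n) ∨ (v ∧ ¬h) = False
          r ∨ n = False
          v ∧ ¬h = False
            ¬h = False
The formula evaluates to True.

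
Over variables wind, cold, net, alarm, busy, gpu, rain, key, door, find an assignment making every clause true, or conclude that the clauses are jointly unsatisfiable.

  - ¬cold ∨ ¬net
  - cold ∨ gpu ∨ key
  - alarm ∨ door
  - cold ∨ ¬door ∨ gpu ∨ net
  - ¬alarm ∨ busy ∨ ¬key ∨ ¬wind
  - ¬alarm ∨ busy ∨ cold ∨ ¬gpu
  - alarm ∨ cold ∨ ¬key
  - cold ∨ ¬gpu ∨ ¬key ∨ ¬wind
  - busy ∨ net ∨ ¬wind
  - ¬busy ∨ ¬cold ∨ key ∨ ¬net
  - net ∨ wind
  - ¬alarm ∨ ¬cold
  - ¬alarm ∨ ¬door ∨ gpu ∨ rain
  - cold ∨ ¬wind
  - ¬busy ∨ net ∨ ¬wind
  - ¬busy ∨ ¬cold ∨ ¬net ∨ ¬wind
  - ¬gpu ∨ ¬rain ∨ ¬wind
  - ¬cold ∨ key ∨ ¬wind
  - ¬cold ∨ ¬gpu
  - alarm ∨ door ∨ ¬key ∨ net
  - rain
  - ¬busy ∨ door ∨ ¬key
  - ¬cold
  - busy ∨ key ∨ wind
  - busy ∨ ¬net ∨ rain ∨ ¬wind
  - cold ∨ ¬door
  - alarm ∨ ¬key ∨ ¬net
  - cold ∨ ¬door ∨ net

Unit clause (rain) forces rain = True.
Unit clause (¬cold) forces cold = False.
In (cold ∨ ¬door) only ¬door is left, so door = False.
In (alarm ∨ door) only alarm is left, so alarm = True.
In (cold ∨ ¬wind) only ¬wind is left, so wind = False.
In (net ∨ wind) only net is left, so net = True.
Set busy = True.
  then (¬busy ∨ door ∨ ¬key) forces key = False.
  then (cold ∨ gpu ∨ key) forces gpu = True.
All clauses satisfied.

wind=F, cold=F, net=T, alarm=T, busy=T, gpu=T, rain=T, key=F, door=F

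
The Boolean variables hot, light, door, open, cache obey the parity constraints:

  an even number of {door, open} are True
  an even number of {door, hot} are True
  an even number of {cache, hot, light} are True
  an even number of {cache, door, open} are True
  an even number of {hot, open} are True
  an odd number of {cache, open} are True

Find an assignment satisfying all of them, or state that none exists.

hot = True; light = True; door = True; open = True; cache = False

{door, open}: 2 true → even ✓
{door, hot}: 2 true → even ✓
{cache, hot, light}: 2 true → even ✓
{cache, door, open}: 2 true → even ✓
{hot, open}: 2 true → even ✓
{cache, open}: 1 true → odd ✓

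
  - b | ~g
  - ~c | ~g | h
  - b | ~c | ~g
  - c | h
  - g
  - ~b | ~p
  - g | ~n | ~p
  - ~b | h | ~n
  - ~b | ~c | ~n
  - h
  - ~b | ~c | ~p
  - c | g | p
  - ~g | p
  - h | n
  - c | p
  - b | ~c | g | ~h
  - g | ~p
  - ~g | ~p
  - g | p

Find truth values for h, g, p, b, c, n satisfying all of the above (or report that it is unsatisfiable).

Unsatisfiable

Case g = True:
  (b | ~g) forces b = True.
  (~b | ~p) forces p = False.
  Clause (~g | p) is falsified — contradiction.
Case g = False:
  Clause (g) is falsified — contradiction.
Both cases fail, so the formula is unsatisfiable.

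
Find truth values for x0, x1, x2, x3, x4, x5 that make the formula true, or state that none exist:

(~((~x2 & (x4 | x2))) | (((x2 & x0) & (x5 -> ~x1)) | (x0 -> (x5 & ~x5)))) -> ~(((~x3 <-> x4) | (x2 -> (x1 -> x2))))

x0: True, x1: True, x2: False, x3: True, x4: True, x5: True

  (~((~x2 & (x4 | x2))) | (((x2 & x0) & (x5 -> ~x1)) | (x0 -> (x5 & ~x5)))) -> ~(((~x3 <-> x4) | (x2 -> (x1 -> x2)))) = True
    ~((~x2 & (x4 | x2))) | (((x2 & x0) & (x5 -> ~x1)) | (x0 -> (x5 & ~x5))) = False
      ~((~x2 & (x4 | x2))) = False
        ~x2 & (x4 | x2) = True
          ~x2 = True
          x4 | x2 = True
      ((x2 & x0) & (x5 -> ~x1)) | (x0 -> (x5 & ~x5)) = False
        (x2 & x0) & (x5 -> ~x1) = False
          x2 & x0 = False
          x5 -> ~x1 = False
            ~x1 = False
        x0 -> (x5 & ~x5) = False
          x5 & ~x5 = False
            ~x5 = False
    ~(((~x3 <-> x4) | (x2 -> (x1 -> x2)))) = False
      (~x3 <-> x4) | (x2 -> (x1 -> x2)) = True
        ~x3 <-> x4 = False
          ~x3 = False
        x2 -> (x1 -> x2) = True
          x1 -> x2 = False
The formula evaluates to True.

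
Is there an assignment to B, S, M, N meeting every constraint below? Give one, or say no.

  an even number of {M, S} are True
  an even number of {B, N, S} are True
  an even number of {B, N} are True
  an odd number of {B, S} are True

B = True, S = False, M = False, N = True

{M, S}: 0 true → even ✓
{B, N, S}: 2 true → even ✓
{B, N}: 2 true → even ✓
{B, S}: 1 true → odd ✓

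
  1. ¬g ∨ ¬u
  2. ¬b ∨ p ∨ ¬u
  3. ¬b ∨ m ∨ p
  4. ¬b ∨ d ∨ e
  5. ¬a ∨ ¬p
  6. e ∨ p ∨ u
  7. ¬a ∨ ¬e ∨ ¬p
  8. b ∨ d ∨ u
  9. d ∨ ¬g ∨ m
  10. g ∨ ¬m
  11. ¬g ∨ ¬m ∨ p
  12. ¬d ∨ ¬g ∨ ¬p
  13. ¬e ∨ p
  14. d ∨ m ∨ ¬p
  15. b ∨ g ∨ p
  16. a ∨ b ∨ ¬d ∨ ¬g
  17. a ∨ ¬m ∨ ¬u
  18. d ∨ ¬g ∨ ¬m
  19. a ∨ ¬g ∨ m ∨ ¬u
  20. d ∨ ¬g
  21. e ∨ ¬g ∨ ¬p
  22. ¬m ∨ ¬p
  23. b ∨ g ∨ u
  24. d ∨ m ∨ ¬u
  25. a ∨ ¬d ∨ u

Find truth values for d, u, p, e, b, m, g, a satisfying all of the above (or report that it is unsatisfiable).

d = True; u = True; p = True; e = True; b = True; m = False; g = False; a = False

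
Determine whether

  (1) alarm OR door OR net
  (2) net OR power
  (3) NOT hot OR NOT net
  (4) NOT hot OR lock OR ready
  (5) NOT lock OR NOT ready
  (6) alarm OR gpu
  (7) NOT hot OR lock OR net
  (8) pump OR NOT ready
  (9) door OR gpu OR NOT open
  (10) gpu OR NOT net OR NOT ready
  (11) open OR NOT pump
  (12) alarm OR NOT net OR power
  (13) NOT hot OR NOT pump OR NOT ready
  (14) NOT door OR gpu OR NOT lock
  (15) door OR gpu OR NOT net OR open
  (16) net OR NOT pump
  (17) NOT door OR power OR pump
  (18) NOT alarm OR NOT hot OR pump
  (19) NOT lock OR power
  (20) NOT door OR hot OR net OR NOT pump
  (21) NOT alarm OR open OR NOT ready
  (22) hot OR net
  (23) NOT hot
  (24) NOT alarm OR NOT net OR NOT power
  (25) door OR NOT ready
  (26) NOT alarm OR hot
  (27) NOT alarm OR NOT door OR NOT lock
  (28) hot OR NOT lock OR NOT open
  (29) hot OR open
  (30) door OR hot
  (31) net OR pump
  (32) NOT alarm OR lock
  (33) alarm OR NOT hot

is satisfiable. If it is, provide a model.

Unit clause (NOT hot) forces hot = False.
In (NOT alarm OR hot) only NOT alarm is left, so alarm = False.
In (hot OR open) only open is left, so open = True.
In (door OR hot) only door is left, so door = True.
In (alarm OR gpu) only gpu is left, so gpu = True.
In (hot OR net) only net is left, so net = True.
In (hot OR NOT lock OR NOT open) only NOT lock is left, so lock = False.
In (alarm OR NOT net OR power) only power is left, so power = True.
Set pump = True.
Set ready = True.
All clauses satisfied.

door = True; alarm = False; open = True; gpu = True; pump = True; net = True; lock = False; power = True; ready = True; hot = False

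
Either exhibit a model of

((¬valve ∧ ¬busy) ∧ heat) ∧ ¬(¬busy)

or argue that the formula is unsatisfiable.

Case busy = True: the conjunct ¬busy is False.
Case busy = False: the conjunct ¬(¬busy) becomes ¬(¬False) = False.
Both cases fail — unsatisfiable.

No satisfying assignment exists.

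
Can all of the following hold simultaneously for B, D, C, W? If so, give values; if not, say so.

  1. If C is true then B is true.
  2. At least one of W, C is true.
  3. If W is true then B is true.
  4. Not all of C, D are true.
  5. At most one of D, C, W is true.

B=T; D=F; C=T; W=F

  (1) C=T ⇒ B: T ✓
  (2) {W, C}: 1 true — at least one ✓
  (3) W=F ⇒ B: vacuous ✓
  (4) {C, D}: 1/2 true — not all ✓
  (5) {D, C, W}: 1 true — at most one ✓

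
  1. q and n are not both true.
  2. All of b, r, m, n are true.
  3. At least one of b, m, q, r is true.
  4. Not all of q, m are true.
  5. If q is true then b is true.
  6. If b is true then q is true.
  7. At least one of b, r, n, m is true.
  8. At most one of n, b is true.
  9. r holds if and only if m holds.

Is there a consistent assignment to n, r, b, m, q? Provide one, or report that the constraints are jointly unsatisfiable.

Case n = True:
  (1) with n=T forces q = False.
  (2) forces b = True.
  Constraint (6) is violated (b=T, q=F) — contradiction.
Case n = False:
  Constraint (2) is violated (n=F) — contradiction.
Both cases fail — unsatisfiable.

The formula is unsatisfiable.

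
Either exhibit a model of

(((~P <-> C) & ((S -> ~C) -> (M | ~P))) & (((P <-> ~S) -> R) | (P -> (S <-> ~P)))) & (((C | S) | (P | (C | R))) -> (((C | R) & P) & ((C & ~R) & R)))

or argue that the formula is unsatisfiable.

Case R = True: the conjunct ((C | S) | (P | (C | R))) -> (((C | R) & P) & ((C & ~R) & R)) becomes ((C | S) | True) -> (P & False) = False.
Case R = False: the formula simplifies to (((~P <-> C) & ((S -> ~C) -> (M | ~P))) & (~((P <-> ~S)) | (P -> (S <-> ~P)))) & ~(((C | S) | (P | C))).
  P = True: the conjunct ~(((C | S) | (P | C))) becomes ~(((C | S) | True)) = False.
  P = False: simplifies to C & ~(((C | S) | C)).
    C = True: the conjunct ~(((C | S) | C)) becomes ~((True | True)) = False.
    C = False: the conjunct C is False.
Both cases fail — unsatisfiable.

Unsatisfiable — no assignment works.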